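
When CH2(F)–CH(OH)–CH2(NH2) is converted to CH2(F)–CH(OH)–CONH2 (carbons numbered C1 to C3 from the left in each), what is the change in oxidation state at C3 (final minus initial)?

Before: C3 has 1 bond to C, 2 bonds to H, 1 bond to N → oxidation state -1.
After: C3 has 1 bond to C, 2 bonds to O, 1 bond to N → oxidation state +3.
Δ = +3 − (-1) = +4, so this is an oxidation at C3.

+4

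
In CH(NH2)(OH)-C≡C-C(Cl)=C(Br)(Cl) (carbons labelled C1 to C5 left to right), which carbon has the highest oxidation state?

C5

Tallying each carbon's bonds:
C1: 1C, 1H, 1O, 1N → 0 − 1 + 1 + 1 = +1
C2: 4C → 0 = 0
C3: 4C → 0 = 0
C4: 3C, 1Cl → 0 + 1 = +1
C5: 2C, 1Cl, 1Br → 0 + 1 + 1 = +2
The most oxidised carbon is C5 at +2.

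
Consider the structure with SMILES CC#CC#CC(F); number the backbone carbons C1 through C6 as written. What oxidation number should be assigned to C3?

0

C3 has a triple bond to C (3×0 = 0), one bond to C (0).
Oxidation state = 0 + 0 = 0.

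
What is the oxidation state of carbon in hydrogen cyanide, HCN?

Bonds to more-electronegative neighbours contribute +1 each, bonds to H or metals contribute −1 each, and C–C bonds contribute 0.
The carbon has one bond to H (-1), a triple bond to N (3×+1 = +3).
Oxidation state = -1 + 3 = +2.

+2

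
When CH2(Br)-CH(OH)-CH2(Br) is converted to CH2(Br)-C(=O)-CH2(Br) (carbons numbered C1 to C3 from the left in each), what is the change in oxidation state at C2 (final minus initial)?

Before: C2 has 2 bonds to C, 1 bond to H, 1 bond to O → oxidation state 0.
After: C2 has 2 bonds to C, 2 bonds to O → oxidation state +2.
Δ = +2 − (0) = +2, so this is an oxidation at C2.

+2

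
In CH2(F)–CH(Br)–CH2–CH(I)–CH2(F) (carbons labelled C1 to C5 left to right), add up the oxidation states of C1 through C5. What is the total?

-4

Tallying each carbon's bonds:
C1: 1C, 2H, 1F → 0 − 2 + 1 = -1
C2: 2C, 1H, 1Br → 0 − 1 + 1 = 0
C3: 2C, 2H → 0 − 2 = -2
C4: 2C, 1H, 1I → 0 − 1 + 1 = 0
C5: 1C, 2H, 1F → 0 − 2 + 1 = -1
Sum = -1 + 0 − 2 + 0 − 1 = -4.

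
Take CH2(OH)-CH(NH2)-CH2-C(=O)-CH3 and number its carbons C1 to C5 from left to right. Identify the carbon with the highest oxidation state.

C4

Each bond to a more electronegative atom (O, N, halogen) counts +1, each bond to a less electronegative atom (H, metal, B, Si) counts −1, and each C–C bond counts 0. Tallying each carbon:
C1: 1C, 2H, 1O → 0 − 2 + 1 = -1
C2: 2C, 1H, 1N → 0 − 1 + 1 = 0
C3: 2C, 2H → 0 − 2 = -2
C4: 2C, 2O → 0 + 2 = +2
C5: 1C, 3H → 0 − 3 = -3
The most oxidised carbon is C4 at +2.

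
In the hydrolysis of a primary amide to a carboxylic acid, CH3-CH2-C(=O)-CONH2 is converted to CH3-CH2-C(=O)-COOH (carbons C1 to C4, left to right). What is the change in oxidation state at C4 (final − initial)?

0

Before: C4 has 1 bond to C, 2 bonds to O, 1 bond to N → oxidation state +3.
After: C4 has 1 bond to C, 3 bonds to O → oxidation state +3.
Δ = +3 − (+3) = 0, so no net redox change at C4.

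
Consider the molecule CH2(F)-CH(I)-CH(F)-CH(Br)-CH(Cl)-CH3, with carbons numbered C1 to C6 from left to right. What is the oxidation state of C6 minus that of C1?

-2

C6: 1C, 3H → 0 − 3 = -3
C1: 1C, 2H, 1F → 0 − 2 + 1 = -1
Difference: -3 − (-1) = -2.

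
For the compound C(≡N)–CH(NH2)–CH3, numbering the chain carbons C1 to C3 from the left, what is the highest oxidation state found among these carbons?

+3

Bonds to more-electronegative neighbours contribute +1 each, bonds to H or metals contribute −1 each, and C–C bonds contribute 0. Tallying each carbon:
C1: 1C, 3N → 0 + 3 = +3
C2: 2C, 1H, 1N → 0 − 1 + 1 = 0
C3: 1C, 3H → 0 − 3 = -3
The highest value is +3.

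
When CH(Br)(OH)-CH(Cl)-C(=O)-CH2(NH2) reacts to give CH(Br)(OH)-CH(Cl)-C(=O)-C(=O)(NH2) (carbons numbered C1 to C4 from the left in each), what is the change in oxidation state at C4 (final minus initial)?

Before: C4 has 1 bond to C, 2 bonds to H, 1 bond to N → oxidation state -1.
After: C4 has 1 bond to C, 2 bonds to O, 1 bond to N → oxidation state +3.
Δ = +3 − (-1) = +4, so this is an oxidation at C4.

+4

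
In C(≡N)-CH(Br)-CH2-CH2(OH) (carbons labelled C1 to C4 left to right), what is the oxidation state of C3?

Bonds to more-electronegative neighbours contribute +1 each, bonds to H or metals contribute −1 each, and C–C bonds contribute 0.
C3 has one bond to C (0), one bond to C (0), one bond to H (-1), one bond to H (-1).
Oxidation state = 0 + 0 − 1 − 1 = -2.

-2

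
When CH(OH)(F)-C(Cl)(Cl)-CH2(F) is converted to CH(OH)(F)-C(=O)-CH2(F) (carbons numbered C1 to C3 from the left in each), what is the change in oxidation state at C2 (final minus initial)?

0

Before: C2 has 2 bonds to C, 2 bonds to Cl → oxidation state +2.
After: C2 has 2 bonds to C, 2 bonds to O → oxidation state +2.
Δ = +2 − (+2) = 0, so no net redox change at C2.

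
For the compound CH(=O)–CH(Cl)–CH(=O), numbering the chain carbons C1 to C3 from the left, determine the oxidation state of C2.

0

C2 has one bond to C (0), one bond to C (0), one bond to Cl (+1), one bond to H (-1).
Oxidation state = 0 + 0 + 1 − 1 = 0.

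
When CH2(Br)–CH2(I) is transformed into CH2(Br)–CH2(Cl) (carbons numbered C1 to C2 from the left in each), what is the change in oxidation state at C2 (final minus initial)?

Before: C2 has 1 bond to C, 2 bonds to H, 1 bond to I → oxidation state -1.
After: C2 has 1 bond to C, 2 bonds to H, 1 bond to Cl → oxidation state -1.
Δ = -1 − (-1) = 0, so no net redox change at C2.

0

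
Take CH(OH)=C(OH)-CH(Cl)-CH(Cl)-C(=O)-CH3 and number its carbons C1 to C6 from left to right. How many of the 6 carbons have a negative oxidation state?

1

Bonds to more-electronegative neighbours contribute +1 each, bonds to H or metals contribute −1 each, and C–C bonds contribute 0. Tallying each carbon:
C1: 2C, 1H, 1O → 0 − 1 + 1 = 0
C2: 3C, 1O → 0 + 1 = +1
C3: 2C, 1H, 1Cl → 0 − 1 + 1 = 0
C4: 2C, 1H, 1Cl → 0 − 1 + 1 = 0
C5: 2C, 2O → 0 + 2 = +2
C6: 1C, 3H → 0 − 3 = -3
1 carbon (C6) meets the condition.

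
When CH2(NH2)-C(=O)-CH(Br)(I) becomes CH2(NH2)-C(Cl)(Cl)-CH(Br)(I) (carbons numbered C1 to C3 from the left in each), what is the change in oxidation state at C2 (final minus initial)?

Before: C2 has 2 bonds to C, 2 bonds to O → oxidation state +2.
After: C2 has 2 bonds to C, 2 bonds to Cl → oxidation state +2.
Δ = +2 − (+2) = 0, so no net redox change at C2.

0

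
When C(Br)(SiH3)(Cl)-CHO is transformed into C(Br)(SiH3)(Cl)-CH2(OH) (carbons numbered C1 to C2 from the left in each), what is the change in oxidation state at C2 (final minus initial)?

Before: C2 has 1 bond to C, 1 bond to H, 2 bonds to O → oxidation state +1.
After: C2 has 1 bond to C, 2 bonds to H, 1 bond to O → oxidation state -1.
Δ = -1 − (+1) = -2, so this is a reduction at C2.

-2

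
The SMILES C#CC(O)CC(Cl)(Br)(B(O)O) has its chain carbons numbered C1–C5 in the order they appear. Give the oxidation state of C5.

+1

Count +1 for every bond to an atom more electronegative than carbon and −1 for every bond to one less electronegative; C–C bonds are 0.
C5 has one bond to C (0), one bond to Cl (+1), one bond to Br (+1), one bond to B (-1).
Oxidation state = 0 + 1 + 1 − 1 = +1.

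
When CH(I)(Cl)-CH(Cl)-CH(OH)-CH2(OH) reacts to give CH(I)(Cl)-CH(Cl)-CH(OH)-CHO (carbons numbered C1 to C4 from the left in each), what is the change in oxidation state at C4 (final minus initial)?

+2

Before: C4 has 1 bond to C, 2 bonds to H, 1 bond to O → oxidation state -1.
After: C4 has 1 bond to C, 1 bond to H, 2 bonds to O → oxidation state +1.
Δ = +1 − (-1) = +2, so this is an oxidation at C4.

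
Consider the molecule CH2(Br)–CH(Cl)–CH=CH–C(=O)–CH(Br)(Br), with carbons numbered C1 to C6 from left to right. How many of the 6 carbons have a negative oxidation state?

Tallying each carbon's bonds:
C1: 1C, 2H, 1Br → 0 − 2 + 1 = -1
C2: 2C, 1H, 1Cl → 0 − 1 + 1 = 0
C3: 3C, 1H → 0 − 1 = -1
C4: 3C, 1H → 0 − 1 = -1
C5: 2C, 2O → 0 + 2 = +2
C6: 1C, 1H, 2Br → 0 − 1 + 2 = +1
3 carbons (C1, C3, C4) meet the condition.

3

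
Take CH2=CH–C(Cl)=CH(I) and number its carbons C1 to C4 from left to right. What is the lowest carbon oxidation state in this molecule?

Tallying each carbon's bonds:
C1: 2C, 2H → 0 − 2 = -2
C2: 3C, 1H → 0 − 1 = -1
C3: 3C, 1Cl → 0 + 1 = +1
C4: 2C, 1H, 1I → 0 − 1 + 1 = 0
The lowest value is -2.

-2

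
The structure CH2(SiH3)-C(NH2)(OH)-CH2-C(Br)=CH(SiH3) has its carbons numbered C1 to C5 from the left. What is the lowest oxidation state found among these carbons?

Assign +1 per bond to O/N/halogen, −1 per bond to H or an electropositive element, and 0 per bond to carbon. Tallying each carbon:
C1: 1C, 2H, 1Si → 0 − 2 − 1 = -3
C2: 2C, 1O, 1N → 0 + 1 + 1 = +2
C3: 2C, 2H → 0 − 2 = -2
C4: 3C, 1Br → 0 + 1 = +1
C5: 2C, 1H, 1Si → 0 − 1 − 1 = -2
The lowest value is -3.

-3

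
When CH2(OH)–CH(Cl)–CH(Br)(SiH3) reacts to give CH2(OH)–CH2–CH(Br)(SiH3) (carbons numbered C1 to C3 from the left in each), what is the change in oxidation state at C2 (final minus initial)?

-2

Before: C2 has 2 bonds to C, 1 bond to H, 1 bond to Cl → oxidation state 0.
After: C2 has 2 bonds to C, 2 bonds to H → oxidation state -2.
Δ = -2 − (0) = -2, so this is a reduction at C2.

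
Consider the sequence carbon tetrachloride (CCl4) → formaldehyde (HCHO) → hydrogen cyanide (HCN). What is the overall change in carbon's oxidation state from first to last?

Carbon oxidation states along the series — carbon tetrachloride: +4, formaldehyde: 0, hydrogen cyanide: +2.
Net change = +2 − (+4) = -2.

-2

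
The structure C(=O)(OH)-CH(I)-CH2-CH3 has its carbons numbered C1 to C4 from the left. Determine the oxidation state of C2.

0

Count +1 for every bond to an atom more electronegative than carbon and −1 for every bond to one less electronegative; C–C bonds are 0.
C2 has one bond to C (0), one bond to C (0), one bond to H (-1), one bond to I (+1).
Oxidation state = 0 + 0 − 1 + 1 = 0.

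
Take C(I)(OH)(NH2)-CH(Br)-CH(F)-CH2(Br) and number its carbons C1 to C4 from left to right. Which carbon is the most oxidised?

Count +1 for every bond to an atom more electronegative than carbon and −1 for every bond to one less electronegative; C–C bonds are 0. Tallying each carbon:
C1: 1C, 1O, 1N, 1I → 0 + 1 + 1 + 1 = +3
C2: 2C, 1H, 1Br → 0 − 1 + 1 = 0
C3: 2C, 1H, 1F → 0 − 1 + 1 = 0
C4: 1C, 2H, 1Br → 0 − 2 + 1 = -1
The most oxidised carbon is C1 at +3.

C1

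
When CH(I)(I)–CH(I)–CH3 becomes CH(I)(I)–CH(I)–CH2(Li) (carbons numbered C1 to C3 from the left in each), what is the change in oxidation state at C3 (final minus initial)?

Before: C3 has 1 bond to C, 3 bonds to H → oxidation state -3.
After: C3 has 1 bond to C, 2 bonds to H, 1 bond to Li → oxidation state -3.
Δ = -3 − (-3) = 0, so no net redox change at C3.

0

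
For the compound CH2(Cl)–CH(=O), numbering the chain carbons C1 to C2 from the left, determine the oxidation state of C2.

Count +1 for every bond to an atom more electronegative than carbon and −1 for every bond to one less electronegative; C–C bonds are 0.
C2 has one bond to C (0), a double bond to O (2×+1 = +2), one bond to H (-1).
Oxidation state = 0 + 2 − 1 = +1.

+1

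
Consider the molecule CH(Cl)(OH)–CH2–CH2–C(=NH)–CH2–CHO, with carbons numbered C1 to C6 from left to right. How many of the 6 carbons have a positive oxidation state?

3

Bonds to more-electronegative neighbours contribute +1 each, bonds to H or metals contribute −1 each, and C–C bonds contribute 0. Tallying each carbon:
C1: 1C, 1H, 1O, 1Cl → 0 − 1 + 1 + 1 = +1
C2: 2C, 2H → 0 − 2 = -2
C3: 2C, 2H → 0 − 2 = -2
C4: 2C, 2N → 0 + 2 = +2
C5: 2C, 2H → 0 − 2 = -2
C6: 1C, 1H, 2O → 0 − 1 + 2 = +1
3 carbons (C1, C4, C6) meet the condition.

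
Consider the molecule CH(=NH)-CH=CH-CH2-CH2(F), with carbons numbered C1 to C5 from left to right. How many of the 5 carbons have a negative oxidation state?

Each bond to a more electronegative atom (O, N, halogen) counts +1, each bond to a less electronegative atom (H, metal, B, Si) counts −1, and each C–C bond counts 0. Tallying each carbon:
C1: 1C, 1H, 2N → 0 − 1 + 2 = +1
C2: 3C, 1H → 0 − 1 = -1
C3: 3C, 1H → 0 − 1 = -1
C4: 2C, 2H → 0 − 2 = -2
C5: 1C, 2H, 1F → 0 − 2 + 1 = -1
4 carbons (C2, C3, C4, C5) meet the condition.

4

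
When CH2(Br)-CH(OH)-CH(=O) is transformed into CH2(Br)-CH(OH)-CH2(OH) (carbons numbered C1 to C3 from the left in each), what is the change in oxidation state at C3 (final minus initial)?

Before: C3 has 1 bond to C, 1 bond to H, 2 bonds to O → oxidation state +1.
After: C3 has 1 bond to C, 2 bonds to H, 1 bond to O → oxidation state -1.
Δ = -1 − (+1) = -2, so this is a reduction at C3.

-2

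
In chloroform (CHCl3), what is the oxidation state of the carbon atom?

Assign +1 per bond to O/N/halogen, −1 per bond to H or an electropositive element, and 0 per bond to carbon.
The carbon has one bond to H (-1), one bond to Cl (+1), one bond to Cl (+1), one bond to Cl (+1).
Oxidation state = -1 + 1 + 1 + 1 = +2.

+2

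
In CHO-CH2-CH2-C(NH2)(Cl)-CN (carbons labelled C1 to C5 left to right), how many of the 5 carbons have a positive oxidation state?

3

Each bond to a more electronegative atom (O, N, halogen) counts +1, each bond to a less electronegative atom (H, metal, B, Si) counts −1, and each C–C bond counts 0. Tallying each carbon:
C1: 1C, 1H, 2O → 0 − 1 + 2 = +1
C2: 2C, 2H → 0 − 2 = -2
C3: 2C, 2H → 0 − 2 = -2
C4: 2C, 1N, 1Cl → 0 + 1 + 1 = +2
C5: 1C, 3N → 0 + 3 = +3
3 carbons (C1, C4, C5) meet the condition.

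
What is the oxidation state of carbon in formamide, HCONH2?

+2

Bonds to more-electronegative neighbours contribute +1 each, bonds to H or metals contribute −1 each, and C–C bonds contribute 0.
The carbon has one bond to H (-1), a double bond to O (2×+1 = +2), one bond to N (+1).
Oxidation state = -1 + 2 + 1 = +2.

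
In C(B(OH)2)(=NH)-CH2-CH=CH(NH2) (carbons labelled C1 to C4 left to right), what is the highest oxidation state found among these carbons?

Tallying each carbon's bonds:
C1: 1C, 2N, 1B → 0 + 2 − 1 = +1
C2: 2C, 2H → 0 − 2 = -2
C3: 3C, 1H → 0 − 1 = -1
C4: 2C, 1H, 1N → 0 − 1 + 1 = 0
The highest value is +1.

+1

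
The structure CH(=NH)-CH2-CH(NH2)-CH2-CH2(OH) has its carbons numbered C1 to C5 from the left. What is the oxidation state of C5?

Assign +1 per bond to O/N/halogen, −1 per bond to H or an electropositive element, and 0 per bond to carbon.
C5 has one bond to C (0), one bond to H (-1), one bond to H (-1), one bond to O (+1).
Oxidation state = 0 − 1 − 1 + 1 = -1.

-1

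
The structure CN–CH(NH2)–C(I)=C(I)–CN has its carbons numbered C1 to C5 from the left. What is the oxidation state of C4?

+1

C4 has a double bond to C (2×0 = 0), one bond to C (0), one bond to I (+1).
Oxidation state = 0 + 0 + 1 = +1.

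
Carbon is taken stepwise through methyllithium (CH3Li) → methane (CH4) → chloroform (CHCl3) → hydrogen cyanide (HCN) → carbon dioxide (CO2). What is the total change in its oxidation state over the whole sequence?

Carbon oxidation states along the series — methyllithium: -4, methane: -4, chloroform: +2, hydrogen cyanide: +2, carbon dioxide: +4.
Net change = +4 − (-4) = +8.

+8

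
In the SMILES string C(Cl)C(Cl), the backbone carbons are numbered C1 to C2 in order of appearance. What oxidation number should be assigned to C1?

Assign +1 per bond to O/N/halogen, −1 per bond to H or an electropositive element, and 0 per bond to carbon.
C1 has one bond to C (0), one bond to H (-1), one bond to H (-1), one bond to Cl (+1).
Oxidation state = 0 − 1 − 1 + 1 = -1.

-1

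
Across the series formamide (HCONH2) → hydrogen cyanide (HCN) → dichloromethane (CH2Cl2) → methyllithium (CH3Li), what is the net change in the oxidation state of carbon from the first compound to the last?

-6

Carbon oxidation states along the series — formamide: +2, hydrogen cyanide: +2, dichloromethane: 0, methyllithium: -4.
Net change = -4 − (+2) = -6.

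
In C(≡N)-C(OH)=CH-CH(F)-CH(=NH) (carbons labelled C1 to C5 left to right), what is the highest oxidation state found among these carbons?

Tallying each carbon's bonds:
C1: 1C, 3N → 0 + 3 = +3
C2: 3C, 1O → 0 + 1 = +1
C3: 3C, 1H → 0 − 1 = -1
C4: 2C, 1H, 1F → 0 − 1 + 1 = 0
C5: 1C, 1H, 2N → 0 − 1 + 2 = +1
The highest value is +3.

+3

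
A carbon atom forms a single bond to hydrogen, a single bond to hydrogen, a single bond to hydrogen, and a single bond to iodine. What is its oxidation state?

-2

The carbon has one bond to H (-1), one bond to H (-1), one bond to I (+1), one bond to H (-1).
Oxidation state = -1 − 1 + 1 − 1 = -2.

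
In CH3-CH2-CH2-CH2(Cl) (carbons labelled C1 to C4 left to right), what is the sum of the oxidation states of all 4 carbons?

Assign +1 per bond to O/N/halogen, −1 per bond to H or an electropositive element, and 0 per bond to carbon. Tallying each carbon:
C1: 1C, 3H → 0 − 3 = -3
C2: 2C, 2H → 0 − 2 = -2
C3: 2C, 2H → 0 − 2 = -2
C4: 1C, 2H, 1Cl → 0 − 2 + 1 = -1
Sum = -3 − 2 − 2 − 1 = -8.

-8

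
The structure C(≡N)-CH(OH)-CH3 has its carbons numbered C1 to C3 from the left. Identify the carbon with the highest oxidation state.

Tallying each carbon's bonds:
C1: 1C, 3N → 0 + 3 = +3
C2: 2C, 1H, 1O → 0 − 1 + 1 = 0
C3: 1C, 3H → 0 − 3 = -3
The most oxidised carbon is C1 at +3.

C1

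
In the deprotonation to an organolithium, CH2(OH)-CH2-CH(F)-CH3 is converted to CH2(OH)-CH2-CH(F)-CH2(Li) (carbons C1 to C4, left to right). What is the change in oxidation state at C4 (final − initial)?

0

Before: C4 has 1 bond to C, 3 bonds to H → oxidation state -3.
After: C4 has 1 bond to C, 2 bonds to H, 1 bond to Li → oxidation state -3.
Δ = -3 − (-3) = 0, so no net redox change at C4.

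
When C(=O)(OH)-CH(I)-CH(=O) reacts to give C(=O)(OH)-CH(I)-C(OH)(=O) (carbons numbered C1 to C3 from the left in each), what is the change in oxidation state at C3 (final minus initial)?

Before: C3 has 1 bond to C, 1 bond to H, 2 bonds to O → oxidation state +1.
After: C3 has 1 bond to C, 3 bonds to O → oxidation state +3.
Δ = +3 − (+1) = +2, so this is an oxidation at C3.

+2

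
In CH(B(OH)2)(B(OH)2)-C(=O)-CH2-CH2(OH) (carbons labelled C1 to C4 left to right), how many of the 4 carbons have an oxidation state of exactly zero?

Tallying each carbon's bonds:
C1: 1C, 1H, 2B → 0 − 1 − 2 = -3
C2: 2C, 2O → 0 + 2 = +2
C3: 2C, 2H → 0 − 2 = -2
C4: 1C, 2H, 1O → 0 − 2 + 1 = -1
0 carbons meet the condition.

0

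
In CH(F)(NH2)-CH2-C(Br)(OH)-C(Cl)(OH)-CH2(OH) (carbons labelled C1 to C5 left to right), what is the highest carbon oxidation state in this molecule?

+2

Bonds to more-electronegative neighbours contribute +1 each, bonds to H or metals contribute −1 each, and C–C bonds contribute 0. Tallying each carbon:
C1: 1C, 1H, 1N, 1F → 0 − 1 + 1 + 1 = +1
C2: 2C, 2H → 0 − 2 = -2
C3: 2C, 1O, 1Br → 0 + 1 + 1 = +2
C4: 2C, 1O, 1Cl → 0 + 1 + 1 = +2
C5: 1C, 2H, 1O → 0 − 2 + 1 = -1
The highest value is +2.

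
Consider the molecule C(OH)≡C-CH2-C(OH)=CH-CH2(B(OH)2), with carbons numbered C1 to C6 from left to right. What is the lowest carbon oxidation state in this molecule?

Tallying each carbon's bonds:
C1: 3C, 1O → 0 + 1 = +1
C2: 4C → 0 = 0
C3: 2C, 2H → 0 − 2 = -2
C4: 3C, 1O → 0 + 1 = +1
C5: 3C, 1H → 0 − 1 = -1
C6: 1C, 2H, 1B → 0 − 2 − 1 = -3
The lowest value is -3.

-3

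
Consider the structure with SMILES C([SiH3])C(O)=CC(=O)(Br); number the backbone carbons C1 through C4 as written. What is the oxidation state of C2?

+1

Each bond to a more electronegative atom (O, N, halogen) counts +1, each bond to a less electronegative atom (H, metal, B, Si) counts −1, and each C–C bond counts 0.
C2 has one bond to C (0), a double bond to C (2×0 = 0), one bond to O (+1).
Oxidation state = 0 + 0 + 1 = +1.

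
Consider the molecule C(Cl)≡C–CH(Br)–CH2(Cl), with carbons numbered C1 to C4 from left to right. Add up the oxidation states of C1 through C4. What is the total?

Tallying each carbon's bonds:
C1: 3C, 1Cl → 0 + 1 = +1
C2: 4C → 0 = 0
C3: 2C, 1H, 1Br → 0 − 1 + 1 = 0
C4: 1C, 2H, 1Cl → 0 − 2 + 1 = -1
Sum = +1 + 0 + 0 − 1 = 0.

0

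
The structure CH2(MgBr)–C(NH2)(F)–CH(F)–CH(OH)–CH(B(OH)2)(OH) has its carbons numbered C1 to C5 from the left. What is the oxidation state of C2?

C2 has one bond to C (0), one bond to C (0), one bond to N (+1), one bond to F (+1).
Oxidation state = 0 + 0 + 1 + 1 = +2.

+2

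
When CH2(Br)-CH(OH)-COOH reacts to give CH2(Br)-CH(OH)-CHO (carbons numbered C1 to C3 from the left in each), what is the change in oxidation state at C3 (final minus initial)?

Before: C3 has 1 bond to C, 3 bonds to O → oxidation state +3.
After: C3 has 1 bond to C, 1 bond to H, 2 bonds to O → oxidation state +1.
Δ = +1 − (+3) = -2, so this is a reduction at C3.

-2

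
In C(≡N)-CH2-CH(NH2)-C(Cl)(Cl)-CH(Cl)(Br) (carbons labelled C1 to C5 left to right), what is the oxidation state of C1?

Each bond to a more electronegative atom (O, N, halogen) counts +1, each bond to a less electronegative atom (H, metal, B, Si) counts −1, and each C–C bond counts 0.
C1 has one bond to C (0), a triple bond to N (3×+1 = +3).
Oxidation state = 0 + 3 = +3.

+3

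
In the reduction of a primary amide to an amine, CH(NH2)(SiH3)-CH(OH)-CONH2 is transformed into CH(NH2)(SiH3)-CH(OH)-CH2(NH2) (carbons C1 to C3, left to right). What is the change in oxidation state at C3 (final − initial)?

Before: C3 has 1 bond to C, 2 bonds to O, 1 bond to N → oxidation state +3.
After: C3 has 1 bond to C, 2 bonds to H, 1 bond to N → oxidation state -1.
Δ = -1 − (+3) = -4, so this is a reduction at C3.

-4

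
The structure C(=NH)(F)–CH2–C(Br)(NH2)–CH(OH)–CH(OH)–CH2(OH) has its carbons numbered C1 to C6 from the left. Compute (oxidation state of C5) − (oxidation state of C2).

C5: 2C, 1H, 1O → 0 − 1 + 1 = 0
C2: 2C, 2H → 0 − 2 = -2
Difference: 0 − (-2) = +2.

+2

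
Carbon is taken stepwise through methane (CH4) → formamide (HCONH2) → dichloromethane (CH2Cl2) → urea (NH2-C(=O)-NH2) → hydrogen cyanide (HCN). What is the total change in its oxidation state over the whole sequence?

Carbon oxidation states along the series — methane: -4, formamide: +2, dichloromethane: 0, urea: +4, hydrogen cyanide: +2.
Net change = +2 − (-4) = +6.

+6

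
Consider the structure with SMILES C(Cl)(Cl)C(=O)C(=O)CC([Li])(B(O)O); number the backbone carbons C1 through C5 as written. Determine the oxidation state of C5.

Assign +1 per bond to O/N/halogen, −1 per bond to H or an electropositive element, and 0 per bond to carbon.
C5 has one bond to C (0), one bond to Li (-1), one bond to H (-1), one bond to B (-1).
Oxidation state = 0 − 1 − 1 − 1 = -3.

-3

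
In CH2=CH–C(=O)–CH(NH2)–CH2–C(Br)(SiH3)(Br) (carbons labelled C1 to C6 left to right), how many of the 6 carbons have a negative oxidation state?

Tallying each carbon's bonds:
C1: 2C, 2H → 0 − 2 = -2
C2: 3C, 1H → 0 − 1 = -1
C3: 2C, 2O → 0 + 2 = +2
C4: 2C, 1H, 1N → 0 − 1 + 1 = 0
C5: 2C, 2H → 0 − 2 = -2
C6: 1C, 2Br, 1Si → 0 + 2 − 1 = +1
3 carbons (C1, C2, C5) meet the condition.

3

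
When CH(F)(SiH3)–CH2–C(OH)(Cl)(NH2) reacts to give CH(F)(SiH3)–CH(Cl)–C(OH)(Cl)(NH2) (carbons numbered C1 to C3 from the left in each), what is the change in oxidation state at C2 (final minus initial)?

+2

Before: C2 has 2 bonds to C, 2 bonds to H → oxidation state -2.
After: C2 has 2 bonds to C, 1 bond to H, 1 bond to Cl → oxidation state 0.
Δ = 0 − (-2) = +2, so this is an oxidation at C2.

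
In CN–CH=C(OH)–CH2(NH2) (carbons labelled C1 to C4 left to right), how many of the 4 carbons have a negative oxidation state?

Tallying each carbon's bonds:
C1: 1C, 3N → 0 + 3 = +3
C2: 3C, 1H → 0 − 1 = -1
C3: 3C, 1O → 0 + 1 = +1
C4: 1C, 2H, 1N → 0 − 2 + 1 = -1
2 carbons (C2, C4) meet the condition.

2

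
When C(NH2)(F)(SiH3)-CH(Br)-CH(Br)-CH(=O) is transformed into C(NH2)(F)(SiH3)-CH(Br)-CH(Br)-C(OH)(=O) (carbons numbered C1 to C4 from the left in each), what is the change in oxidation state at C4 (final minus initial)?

+2

Before: C4 has 1 bond to C, 1 bond to H, 2 bonds to O → oxidation state +1.
After: C4 has 1 bond to C, 3 bonds to O → oxidation state +3.
Δ = +3 − (+1) = +2, so this is an oxidation at C4.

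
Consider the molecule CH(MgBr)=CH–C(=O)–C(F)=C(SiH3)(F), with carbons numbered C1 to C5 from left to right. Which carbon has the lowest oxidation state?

C1

Count +1 for every bond to an atom more electronegative than carbon and −1 for every bond to one less electronegative; C–C bonds are 0. Tallying each carbon:
C1: 2C, 1H, 1Mg → 0 − 1 − 1 = -2
C2: 3C, 1H → 0 − 1 = -1
C3: 2C, 2O → 0 + 2 = +2
C4: 3C, 1F → 0 + 1 = +1
C5: 2C, 1F, 1Si → 0 + 1 − 1 = 0
The most reduced carbon is C1 at -2.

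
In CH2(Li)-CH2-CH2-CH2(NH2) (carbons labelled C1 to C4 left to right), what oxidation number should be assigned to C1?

C1 has one bond to C (0), one bond to H (-1), one bond to Li (-1), one bond to H (-1).
Oxidation state = 0 − 1 − 1 − 1 = -3.

-3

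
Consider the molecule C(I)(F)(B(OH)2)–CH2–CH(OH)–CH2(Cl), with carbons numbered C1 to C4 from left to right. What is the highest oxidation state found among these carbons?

+1

Each bond to a more electronegative atom (O, N, halogen) counts +1, each bond to a less electronegative atom (H, metal, B, Si) counts −1, and each C–C bond counts 0. Tallying each carbon:
C1: 1C, 1F, 1I, 1B → 0 + 1 + 1 − 1 = +1
C2: 2C, 2H → 0 − 2 = -2
C3: 2C, 1H, 1O → 0 − 1 + 1 = 0
C4: 1C, 2H, 1Cl → 0 − 2 + 1 = -1
The highest value is +1.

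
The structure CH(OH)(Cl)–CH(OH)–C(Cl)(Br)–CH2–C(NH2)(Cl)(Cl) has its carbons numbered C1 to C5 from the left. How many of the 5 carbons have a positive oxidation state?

Count +1 for every bond to an atom more electronegative than carbon and −1 for every bond to one less electronegative; C–C bonds are 0. Tallying each carbon:
C1: 1C, 1H, 1O, 1Cl → 0 − 1 + 1 + 1 = +1
C2: 2C, 1H, 1O → 0 − 1 + 1 = 0
C3: 2C, 1Cl, 1Br → 0 + 1 + 1 = +2
C4: 2C, 2H → 0 − 2 = -2
C5: 1C, 1N, 2Cl → 0 + 1 + 2 = +3
3 carbons (C1, C3, C5) meet the condition.

3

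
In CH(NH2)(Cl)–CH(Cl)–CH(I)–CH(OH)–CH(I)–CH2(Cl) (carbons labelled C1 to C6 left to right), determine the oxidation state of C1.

Each bond to a more electronegative atom (O, N, halogen) counts +1, each bond to a less electronegative atom (H, metal, B, Si) counts −1, and each C–C bond counts 0.
C1 has one bond to C (0), one bond to H (-1), one bond to N (+1), one bond to Cl (+1).
Oxidation state = 0 − 1 + 1 + 1 = +1.

+1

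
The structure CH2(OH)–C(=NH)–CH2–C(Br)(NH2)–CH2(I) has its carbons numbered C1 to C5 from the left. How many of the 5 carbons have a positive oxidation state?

Count +1 for every bond to an atom more electronegative than carbon and −1 for every bond to one less electronegative; C–C bonds are 0. Tallying each carbon:
C1: 1C, 2H, 1O → 0 − 2 + 1 = -1
C2: 2C, 2N → 0 + 2 = +2
C3: 2C, 2H → 0 − 2 = -2
C4: 2C, 1N, 1Br → 0 + 1 + 1 = +2
C5: 1C, 2H, 1I → 0 − 2 + 1 = -1
2 carbons (C2, C4) meet the condition.

2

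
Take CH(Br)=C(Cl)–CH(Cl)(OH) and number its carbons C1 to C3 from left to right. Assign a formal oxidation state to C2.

+1

C2 has a double bond to C (2×0 = 0), one bond to C (0), one bond to Cl (+1).
Oxidation state = 0 + 0 + 1 = +1.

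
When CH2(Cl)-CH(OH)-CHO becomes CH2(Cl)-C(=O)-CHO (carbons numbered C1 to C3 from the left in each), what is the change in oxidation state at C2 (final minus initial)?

+2

Before: C2 has 2 bonds to C, 1 bond to H, 1 bond to O → oxidation state 0.
After: C2 has 2 bonds to C, 2 bonds to O → oxidation state +2.
Δ = +2 − (0) = +2, so this is an oxidation at C2.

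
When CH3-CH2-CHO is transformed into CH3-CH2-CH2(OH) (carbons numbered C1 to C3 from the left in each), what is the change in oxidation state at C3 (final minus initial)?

-2

Before: C3 has 1 bond to C, 1 bond to H, 2 bonds to O → oxidation state +1.
After: C3 has 1 bond to C, 2 bonds to H, 1 bond to O → oxidation state -1.
Δ = -1 − (+1) = -2, so this is a reduction at C3.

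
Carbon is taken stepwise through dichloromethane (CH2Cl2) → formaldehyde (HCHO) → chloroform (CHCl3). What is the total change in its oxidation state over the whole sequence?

+2

Carbon oxidation states along the series — dichloromethane: 0, formaldehyde: 0, chloroform: +2.
Net change = +2 − (0) = +2.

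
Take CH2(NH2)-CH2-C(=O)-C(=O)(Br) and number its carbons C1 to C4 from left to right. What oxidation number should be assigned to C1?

-1

Assign +1 per bond to O/N/halogen, −1 per bond to H or an electropositive element, and 0 per bond to carbon.
C1 has one bond to C (0), one bond to H (-1), one bond to H (-1), one bond to N (+1).
Oxidation state = 0 − 1 − 1 + 1 = -1.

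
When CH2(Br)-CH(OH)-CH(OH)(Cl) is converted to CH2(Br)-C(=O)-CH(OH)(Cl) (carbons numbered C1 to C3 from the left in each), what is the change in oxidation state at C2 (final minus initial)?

+2

Before: C2 has 2 bonds to C, 1 bond to H, 1 bond to O → oxidation state 0.
After: C2 has 2 bonds to C, 2 bonds to O → oxidation state +2.
Δ = +2 − (0) = +2, so this is an oxidation at C2.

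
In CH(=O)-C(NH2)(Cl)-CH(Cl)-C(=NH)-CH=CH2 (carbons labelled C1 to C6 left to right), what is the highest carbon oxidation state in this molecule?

+2

Tallying each carbon's bonds:
C1: 1C, 1H, 2O → 0 − 1 + 2 = +1
C2: 2C, 1N, 1Cl → 0 + 1 + 1 = +2
C3: 2C, 1H, 1Cl → 0 − 1 + 1 = 0
C4: 2C, 2N → 0 + 2 = +2
C5: 3C, 1H → 0 − 1 = -1
C6: 2C, 2H → 0 − 2 = -2
The highest value is +2.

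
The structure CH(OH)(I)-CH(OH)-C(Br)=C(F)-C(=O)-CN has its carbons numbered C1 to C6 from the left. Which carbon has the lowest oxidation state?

Tallying each carbon's bonds:
C1: 1C, 1H, 1O, 1I → 0 − 1 + 1 + 1 = +1
C2: 2C, 1H, 1O → 0 − 1 + 1 = 0
C3: 3C, 1Br → 0 + 1 = +1
C4: 3C, 1F → 0 + 1 = +1
C5: 2C, 2O → 0 + 2 = +2
C6: 1C, 3N → 0 + 3 = +3
The most reduced carbon is C2 at 0.

C2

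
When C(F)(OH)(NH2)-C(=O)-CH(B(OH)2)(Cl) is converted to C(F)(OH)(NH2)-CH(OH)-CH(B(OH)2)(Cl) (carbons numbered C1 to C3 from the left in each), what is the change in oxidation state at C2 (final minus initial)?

-2

Before: C2 has 2 bonds to C, 2 bonds to O → oxidation state +2.
After: C2 has 2 bonds to C, 1 bond to H, 1 bond to O → oxidation state 0.
Δ = 0 − (+2) = -2, so this is a reduction at C2.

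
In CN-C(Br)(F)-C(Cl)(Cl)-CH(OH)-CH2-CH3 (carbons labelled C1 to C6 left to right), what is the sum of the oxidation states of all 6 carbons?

Assign +1 per bond to O/N/halogen, −1 per bond to H or an electropositive element, and 0 per bond to carbon. Tallying each carbon:
C1: 1C, 3N → 0 + 3 = +3
C2: 2C, 1F, 1Br → 0 + 1 + 1 = +2
C3: 2C, 2Cl → 0 + 2 = +2
C4: 2C, 1H, 1O → 0 − 1 + 1 = 0
C5: 2C, 2H → 0 − 2 = -2
C6: 1C, 3H → 0 − 3 = -3
Sum = +3 + 2 + 2 + 0 − 2 − 3 = +2.

+2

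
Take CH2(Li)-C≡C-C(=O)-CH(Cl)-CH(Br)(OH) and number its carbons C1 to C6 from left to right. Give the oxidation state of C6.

+1

Count +1 for every bond to an atom more electronegative than carbon and −1 for every bond to one less electronegative; C–C bonds are 0.
C6 has one bond to C (0), one bond to Br (+1), one bond to H (-1), one bond to O (+1).
Oxidation state = 0 + 1 − 1 + 1 = +1.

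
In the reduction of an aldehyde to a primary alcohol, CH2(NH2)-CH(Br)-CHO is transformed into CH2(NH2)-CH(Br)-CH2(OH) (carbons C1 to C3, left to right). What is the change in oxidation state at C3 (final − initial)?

Before: C3 has 1 bond to C, 1 bond to H, 2 bonds to O → oxidation state +1.
After: C3 has 1 bond to C, 2 bonds to H, 1 bond to O → oxidation state -1.
Δ = -1 − (+1) = -2, so this is a reduction at C3.

-2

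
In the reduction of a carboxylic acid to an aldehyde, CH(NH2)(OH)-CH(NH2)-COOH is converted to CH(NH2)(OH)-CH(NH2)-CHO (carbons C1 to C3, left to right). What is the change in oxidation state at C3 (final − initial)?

-2

Before: C3 has 1 bond to C, 3 bonds to O → oxidation state +3.
After: C3 has 1 bond to C, 1 bond to H, 2 bonds to O → oxidation state +1.
Δ = +1 − (+3) = -2, so this is a reduction at C3.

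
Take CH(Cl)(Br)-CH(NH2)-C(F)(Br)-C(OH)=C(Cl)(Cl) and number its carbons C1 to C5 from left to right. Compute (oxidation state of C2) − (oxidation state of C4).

C2: 2C, 1H, 1N → 0 − 1 + 1 = 0
C4: 3C, 1O → 0 + 1 = +1
Difference: 0 − (+1) = -1.

-1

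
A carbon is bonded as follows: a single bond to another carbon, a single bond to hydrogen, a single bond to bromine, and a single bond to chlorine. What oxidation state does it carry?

+1

The carbon has one bond to C (0), one bond to H (-1), one bond to Br (+1), one bond to Cl (+1).
Oxidation state = 0 − 1 + 1 + 1 = +1.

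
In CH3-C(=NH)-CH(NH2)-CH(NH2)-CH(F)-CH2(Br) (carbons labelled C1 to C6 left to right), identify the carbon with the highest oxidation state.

Each bond to a more electronegative atom (O, N, halogen) counts +1, each bond to a less electronegative atom (H, metal, B, Si) counts −1, and each C–C bond counts 0. Tallying each carbon:
C1: 1C, 3H → 0 − 3 = -3
C2: 2C, 2N → 0 + 2 = +2
C3: 2C, 1H, 1N → 0 − 1 + 1 = 0
C4: 2C, 1H, 1N → 0 − 1 + 1 = 0
C5: 2C, 1H, 1F → 0 − 1 + 1 = 0
C6: 1C, 2H, 1Br → 0 − 2 + 1 = -1
The most oxidised carbon is C2 at +2.

C2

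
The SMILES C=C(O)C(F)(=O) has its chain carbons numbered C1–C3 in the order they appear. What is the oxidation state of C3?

Assign +1 per bond to O/N/halogen, −1 per bond to H or an electropositive element, and 0 per bond to carbon.
C3 has one bond to C (0), one bond to F (+1), a double bond to O (2×+1 = +2).
Oxidation state = 0 + 1 + 2 = +3.

+3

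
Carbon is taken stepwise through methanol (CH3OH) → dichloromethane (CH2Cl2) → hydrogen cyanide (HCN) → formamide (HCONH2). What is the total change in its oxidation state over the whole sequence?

+4

Carbon oxidation states along the series — methanol: -2, dichloromethane: 0, hydrogen cyanide: +2, formamide: +2.
Net change = +2 − (-2) = +4.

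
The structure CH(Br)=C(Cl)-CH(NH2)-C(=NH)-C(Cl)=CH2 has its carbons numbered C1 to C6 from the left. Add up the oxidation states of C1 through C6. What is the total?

Assign +1 per bond to O/N/halogen, −1 per bond to H or an electropositive element, and 0 per bond to carbon. Tallying each carbon:
C1: 2C, 1H, 1Br → 0 − 1 + 1 = 0
C2: 3C, 1Cl → 0 + 1 = +1
C3: 2C, 1H, 1N → 0 − 1 + 1 = 0
C4: 2C, 2N → 0 + 2 = +2
C5: 3C, 1Cl → 0 + 1 = +1
C6: 2C, 2H → 0 − 2 = -2
Sum = 0 + 1 + 0 + 2 + 1 − 2 = +2.

+2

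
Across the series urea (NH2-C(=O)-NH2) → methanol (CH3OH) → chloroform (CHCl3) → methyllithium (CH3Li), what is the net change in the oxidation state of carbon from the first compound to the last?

-8

Carbon oxidation states along the series — urea: +4, methanol: -2, chloroform: +2, methyllithium: -4.
Net change = -4 − (+4) = -8.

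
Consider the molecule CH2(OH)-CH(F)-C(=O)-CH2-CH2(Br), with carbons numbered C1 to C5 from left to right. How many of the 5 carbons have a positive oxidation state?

1

Tallying each carbon's bonds:
C1: 1C, 2H, 1O → 0 − 2 + 1 = -1
C2: 2C, 1H, 1F → 0 − 1 + 1 = 0
C3: 2C, 2O → 0 + 2 = +2
C4: 2C, 2H → 0 − 2 = -2
C5: 1C, 2H, 1Br → 0 − 2 + 1 = -1
1 carbon (C3) meets the condition.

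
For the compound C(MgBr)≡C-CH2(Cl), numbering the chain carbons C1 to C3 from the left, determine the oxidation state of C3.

-1

C3 has one bond to C (0), one bond to Cl (+1), one bond to H (-1), one bond to H (-1).
Oxidation state = 0 + 1 − 1 − 1 = -1.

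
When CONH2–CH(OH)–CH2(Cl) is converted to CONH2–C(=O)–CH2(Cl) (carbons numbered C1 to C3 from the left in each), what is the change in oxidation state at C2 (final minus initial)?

Before: C2 has 2 bonds to C, 1 bond to H, 1 bond to O → oxidation state 0.
After: C2 has 2 bonds to C, 2 bonds to O → oxidation state +2.
Δ = +2 − (0) = +2, so this is an oxidation at C2.

+2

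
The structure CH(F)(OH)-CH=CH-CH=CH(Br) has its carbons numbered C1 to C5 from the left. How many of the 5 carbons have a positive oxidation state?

Bonds to more-electronegative neighbours contribute +1 each, bonds to H or metals contribute −1 each, and C–C bonds contribute 0. Tallying each carbon:
C1: 1C, 1H, 1O, 1F → 0 − 1 + 1 + 1 = +1
C2: 3C, 1H → 0 − 1 = -1
C3: 3C, 1H → 0 − 1 = -1
C4: 3C, 1H → 0 − 1 = -1
C5: 2C, 1H, 1Br → 0 − 1 + 1 = 0
1 carbon (C1) meets the condition.

1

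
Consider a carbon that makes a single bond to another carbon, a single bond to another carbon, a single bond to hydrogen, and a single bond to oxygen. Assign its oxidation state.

0

Assign +1 per bond to O/N/halogen, −1 per bond to H or an electropositive element, and 0 per bond to carbon.
The carbon has one bond to C (0), one bond to C (0), one bond to H (-1), one bond to O (+1).
Oxidation state = 0 + 0 − 1 + 1 = 0.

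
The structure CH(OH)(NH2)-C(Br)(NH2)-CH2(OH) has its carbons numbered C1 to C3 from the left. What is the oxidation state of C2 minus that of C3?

+3

C2: 2C, 1N, 1Br → 0 + 1 + 1 = +2
C3: 1C, 2H, 1O → 0 − 2 + 1 = -1
Difference: +2 − (-1) = +3.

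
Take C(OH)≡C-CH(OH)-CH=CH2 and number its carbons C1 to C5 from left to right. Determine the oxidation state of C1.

+1

Count +1 for every bond to an atom more electronegative than carbon and −1 for every bond to one less electronegative; C–C bonds are 0.
C1 has a triple bond to C (3×0 = 0), one bond to O (+1).
Oxidation state = 0 + 1 = +1.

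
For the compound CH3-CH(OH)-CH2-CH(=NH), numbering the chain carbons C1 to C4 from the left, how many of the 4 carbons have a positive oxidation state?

1

Each bond to a more electronegative atom (O, N, halogen) counts +1, each bond to a less electronegative atom (H, metal, B, Si) counts −1, and each C–C bond counts 0. Tallying each carbon:
C1: 1C, 3H → 0 − 3 = -3
C2: 2C, 1H, 1O → 0 − 1 + 1 = 0
C3: 2C, 2H → 0 − 2 = -2
C4: 1C, 1H, 2N → 0 − 1 + 2 = +1
1 carbon (C4) meets the condition.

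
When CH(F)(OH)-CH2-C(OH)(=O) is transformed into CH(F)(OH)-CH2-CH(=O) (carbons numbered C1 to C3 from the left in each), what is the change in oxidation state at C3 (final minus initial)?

-2

Before: C3 has 1 bond to C, 3 bonds to O → oxidation state +3.
After: C3 has 1 bond to C, 1 bond to H, 2 bonds to O → oxidation state +1.
Δ = +1 − (+3) = -2, so this is a reduction at C3.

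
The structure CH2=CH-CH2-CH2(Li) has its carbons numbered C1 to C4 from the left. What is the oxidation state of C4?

-3

Each bond to a more electronegative atom (O, N, halogen) counts +1, each bond to a less electronegative atom (H, metal, B, Si) counts −1, and each C–C bond counts 0.
C4 has one bond to C (0), one bond to Li (-1), one bond to H (-1), one bond to H (-1).
Oxidation state = 0 − 1 − 1 − 1 = -3.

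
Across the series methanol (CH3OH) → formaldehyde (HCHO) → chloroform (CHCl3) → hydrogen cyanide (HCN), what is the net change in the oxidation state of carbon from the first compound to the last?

+4

Carbon oxidation states along the series — methanol: -2, formaldehyde: 0, chloroform: +2, hydrogen cyanide: +2.
Net change = +2 − (-2) = +4.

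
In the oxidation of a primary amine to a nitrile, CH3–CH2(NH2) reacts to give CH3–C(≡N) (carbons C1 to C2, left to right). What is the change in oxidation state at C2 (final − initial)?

+4

Before: C2 has 1 bond to C, 2 bonds to H, 1 bond to N → oxidation state -1.
After: C2 has 1 bond to C, 3 bonds to N → oxidation state +3.
Δ = +3 − (-1) = +4, so this is an oxidation at C2.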